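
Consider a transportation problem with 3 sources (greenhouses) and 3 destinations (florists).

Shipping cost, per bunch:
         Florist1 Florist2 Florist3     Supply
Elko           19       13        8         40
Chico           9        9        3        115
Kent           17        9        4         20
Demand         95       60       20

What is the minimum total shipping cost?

An optimal shipping plan:
  Elko→Florist2: 40 × 13 = 520
  Chico→Florist1: 95 × 9 = 855
  Chico→Florist3: 20 × 3 = 60
  Kent→Florist2: 20 × 9 = 180
Total = 520 + 855 + 60 + 180 = 1615.

1615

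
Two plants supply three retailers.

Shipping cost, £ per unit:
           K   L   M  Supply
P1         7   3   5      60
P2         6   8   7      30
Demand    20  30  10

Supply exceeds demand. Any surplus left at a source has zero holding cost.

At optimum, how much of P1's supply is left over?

20

An optimal plan:
  P1–L: 30 × £3 = £90
  P1–M: 10 × £5 = £50
  P2–K: 20 × £6 = £120
Total cost = £260.
P1 ships 40 of its 60, leaving 20.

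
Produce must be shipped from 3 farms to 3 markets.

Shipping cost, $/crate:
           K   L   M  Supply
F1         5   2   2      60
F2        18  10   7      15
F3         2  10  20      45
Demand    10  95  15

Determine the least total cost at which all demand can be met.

A cheapest plan:
  F1→L: 60 × $2 = $120
  F2→M: 15 × $7 = $105
  F3→K: 10 × $2 = $20
  F3→L: 35 × $10 = $350
Total = 120 + 105 + 20 + 350 = $595.

595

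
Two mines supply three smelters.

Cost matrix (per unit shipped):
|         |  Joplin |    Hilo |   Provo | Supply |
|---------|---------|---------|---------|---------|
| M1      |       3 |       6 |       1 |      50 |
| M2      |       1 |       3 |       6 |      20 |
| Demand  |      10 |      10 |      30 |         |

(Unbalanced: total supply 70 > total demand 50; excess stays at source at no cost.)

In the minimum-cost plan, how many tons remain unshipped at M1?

An optimal plan:
  M1 to Provo: 30 × 1 = 30
  M2 to Joplin: 10 × 1 = 10
  M2 to Hilo: 10 × 3 = 30
Total cost = 70.
M1 ships 30 of its 50, leaving 20.

20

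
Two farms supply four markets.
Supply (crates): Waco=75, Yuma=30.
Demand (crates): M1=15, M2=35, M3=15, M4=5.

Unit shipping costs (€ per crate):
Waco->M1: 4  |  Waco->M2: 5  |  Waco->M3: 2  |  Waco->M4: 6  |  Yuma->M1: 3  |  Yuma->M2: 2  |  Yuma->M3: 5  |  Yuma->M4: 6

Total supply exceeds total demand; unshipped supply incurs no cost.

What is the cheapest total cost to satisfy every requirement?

Optimal allocation:
  Waco→M1: 15 crates
  Waco→M2: 5 crates
  Waco→M3: 15 crates
  Waco→M4: 5 crates
  Yuma→M2: 30 crates
Total cost = €205.

205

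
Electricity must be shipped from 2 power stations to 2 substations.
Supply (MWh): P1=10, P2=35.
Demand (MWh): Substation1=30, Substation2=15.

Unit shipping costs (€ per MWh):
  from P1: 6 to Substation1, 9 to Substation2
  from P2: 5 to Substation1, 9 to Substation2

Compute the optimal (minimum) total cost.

One minimum-cost allocation:
  P1 to Substation2: 10 × €9 = €90
  P2 to Substation1: 30 × €5 = €150
  P2 to Substation2: 5 × €9 = €45
Total = 90 + 150 + 45 = €285.

285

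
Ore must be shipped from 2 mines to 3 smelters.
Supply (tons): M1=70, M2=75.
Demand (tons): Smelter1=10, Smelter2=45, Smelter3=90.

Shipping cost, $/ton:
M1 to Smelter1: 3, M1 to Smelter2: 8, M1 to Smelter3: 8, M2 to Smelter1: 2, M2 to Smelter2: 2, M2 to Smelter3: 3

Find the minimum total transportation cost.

690

An optimal shipping plan:
  M1 to Smelter1: 10 × $3 = $30
  M1 to Smelter3: 60 × $8 = $480
  M2 to Smelter2: 45 × $2 = $90
  M2 to Smelter3: 30 × $3 = $90
Total = 30 + 480 + 90 + 90 = $690.
(Supply check: M1 ships 70; M2 ships 75.)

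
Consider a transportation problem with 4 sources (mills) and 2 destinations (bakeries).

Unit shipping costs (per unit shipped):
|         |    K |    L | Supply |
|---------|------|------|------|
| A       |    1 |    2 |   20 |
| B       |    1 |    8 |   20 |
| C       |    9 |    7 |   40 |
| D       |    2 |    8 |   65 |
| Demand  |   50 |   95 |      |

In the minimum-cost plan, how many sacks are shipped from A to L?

20

The minimum-cost plan:
  A→L: 20 × 2 = 40
  B→K: 20 × 1 = 20
  C→L: 40 × 7 = 280
  D→K: 30 × 2 = 60
  D→L: 35 × 8 = 280
Total cost = 680.
So A→L carries 20 sacks.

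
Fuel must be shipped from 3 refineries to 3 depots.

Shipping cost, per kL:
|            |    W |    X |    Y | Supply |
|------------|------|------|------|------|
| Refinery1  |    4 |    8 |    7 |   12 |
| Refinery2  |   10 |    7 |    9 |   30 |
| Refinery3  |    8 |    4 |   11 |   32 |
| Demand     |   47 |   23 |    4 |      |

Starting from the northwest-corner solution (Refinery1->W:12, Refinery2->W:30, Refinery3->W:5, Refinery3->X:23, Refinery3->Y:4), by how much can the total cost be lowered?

Current plan cost = 12·4 + 30·10 + 5·8 + 23·4 + 4·11 = 524.
Optimal plan:
  Refinery1→W: 12 kL
  Refinery2→W: 26 kL
  Refinery2→Y: 4 kL
  Refinery3→W: 9 kL
  Refinery3→X: 23 kL
Optimal cost = 508.
Saving = 524 − 508 = 16.

16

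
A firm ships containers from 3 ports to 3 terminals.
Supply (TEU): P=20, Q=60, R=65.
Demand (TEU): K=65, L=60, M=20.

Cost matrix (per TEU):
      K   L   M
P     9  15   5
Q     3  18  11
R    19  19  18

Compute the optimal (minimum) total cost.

1515

Optimal allocation:
  P->M: 20 TEU
  Q->K: 60 TEU
  R->K: 5 TEU
  R->L: 60 TEU
Total cost = 1515.
(Supply check: P ships 20; Q ships 60; R ships 65.)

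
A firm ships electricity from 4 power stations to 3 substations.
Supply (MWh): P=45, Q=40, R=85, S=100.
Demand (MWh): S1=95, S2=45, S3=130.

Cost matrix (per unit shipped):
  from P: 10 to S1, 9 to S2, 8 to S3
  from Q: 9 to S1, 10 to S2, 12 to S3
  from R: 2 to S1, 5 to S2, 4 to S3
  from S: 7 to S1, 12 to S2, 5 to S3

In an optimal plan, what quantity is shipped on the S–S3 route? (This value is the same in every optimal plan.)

Solving gives:
  P–S2: 15 MWh
  P–S3: 30 MWh
  Q–S1: 10 MWh
  Q–S2: 30 MWh
  R–S1: 85 MWh
  S–S3: 100 MWh
Total cost = 1435.
So S→S3 carries 100 MWh.

100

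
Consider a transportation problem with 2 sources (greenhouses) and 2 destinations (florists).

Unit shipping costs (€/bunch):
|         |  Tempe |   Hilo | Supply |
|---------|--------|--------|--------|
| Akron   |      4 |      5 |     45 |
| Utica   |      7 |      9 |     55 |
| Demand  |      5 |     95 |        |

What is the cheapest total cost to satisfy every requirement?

Optimal allocation:
  Akron–Hilo: 45 bunches
  Utica–Tempe: 5 bunches
  Utica–Hilo: 50 bunches
Total cost = €710.
(Supply check: Akron ships 45; Utica ships 55.)

710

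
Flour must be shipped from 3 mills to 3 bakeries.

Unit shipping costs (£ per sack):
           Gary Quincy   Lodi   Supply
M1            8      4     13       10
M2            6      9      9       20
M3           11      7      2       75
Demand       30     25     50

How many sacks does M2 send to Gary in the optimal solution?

20

Optimal shipments:
  M1–Quincy: 10 × £4 = £40
  M2–Gary: 20 × £6 = £120
  M3–Gary: 10 × £11 = £110
  M3–Quincy: 15 × £7 = £105
  M3–Lodi: 50 × £2 = £100
Total cost = £475.
So M2→Gary carries 20 sacks.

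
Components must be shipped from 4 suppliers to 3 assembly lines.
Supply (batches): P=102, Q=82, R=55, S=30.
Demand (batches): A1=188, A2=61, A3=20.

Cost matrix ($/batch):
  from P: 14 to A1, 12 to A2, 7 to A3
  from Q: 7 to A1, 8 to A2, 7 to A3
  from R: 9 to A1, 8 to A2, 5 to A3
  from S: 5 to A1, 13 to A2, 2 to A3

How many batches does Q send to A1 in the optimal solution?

Optimal shipments:
  P–A1: 21 × $14 = $294
  P–A2: 61 × $12 = $732
  P–A3: 20 × $7 = $140
  Q–A1: 82 × $7 = $574
  R–A1: 55 × $9 = $495
  S–A1: 30 × $5 = $150
Total cost = $2385.
So Q→A1 carries 82 batches.

82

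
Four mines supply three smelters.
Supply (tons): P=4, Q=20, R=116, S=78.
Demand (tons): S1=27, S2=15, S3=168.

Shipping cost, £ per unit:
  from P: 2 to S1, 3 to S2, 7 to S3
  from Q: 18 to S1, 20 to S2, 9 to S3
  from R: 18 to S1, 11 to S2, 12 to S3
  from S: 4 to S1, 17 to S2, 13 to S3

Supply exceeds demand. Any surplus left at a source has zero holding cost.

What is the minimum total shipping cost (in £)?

2240

A cheapest plan:
  P→S2: 4 × £3 = £12
  Q→S3: 20 × £9 = £180
  R→S2: 11 × £11 = £121
  R→S3: 105 × £12 = £1260
  S→S1: 27 × £4 = £108
  S→S3: 43 × £13 = £559
Total = 12 + 180 + 121 + 1260 + 108 + 559 = £2240.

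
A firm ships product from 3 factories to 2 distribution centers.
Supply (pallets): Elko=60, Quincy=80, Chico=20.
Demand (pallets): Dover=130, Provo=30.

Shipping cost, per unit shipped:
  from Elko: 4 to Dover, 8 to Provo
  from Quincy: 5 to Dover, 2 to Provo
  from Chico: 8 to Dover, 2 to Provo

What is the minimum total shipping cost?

An optimal shipping plan:
  Elko->Dover: 60 × 4 = 240
  Quincy->Dover: 70 × 5 = 350
  Quincy->Provo: 10 × 2 = 20
  Chico->Provo: 20 × 2 = 40
Total = 240 + 350 + 20 + 40 = 650.

650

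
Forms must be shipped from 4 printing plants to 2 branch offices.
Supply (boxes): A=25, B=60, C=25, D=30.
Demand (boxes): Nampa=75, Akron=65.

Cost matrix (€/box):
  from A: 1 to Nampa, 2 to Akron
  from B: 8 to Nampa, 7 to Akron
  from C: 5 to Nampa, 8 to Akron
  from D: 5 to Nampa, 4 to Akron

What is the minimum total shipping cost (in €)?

715

Optimal allocation:
  A→Nampa: 25 boxes
  B→Nampa: 25 boxes
  B→Akron: 35 boxes
  C→Nampa: 25 boxes
  D→Akron: 30 boxes
Total cost = €715.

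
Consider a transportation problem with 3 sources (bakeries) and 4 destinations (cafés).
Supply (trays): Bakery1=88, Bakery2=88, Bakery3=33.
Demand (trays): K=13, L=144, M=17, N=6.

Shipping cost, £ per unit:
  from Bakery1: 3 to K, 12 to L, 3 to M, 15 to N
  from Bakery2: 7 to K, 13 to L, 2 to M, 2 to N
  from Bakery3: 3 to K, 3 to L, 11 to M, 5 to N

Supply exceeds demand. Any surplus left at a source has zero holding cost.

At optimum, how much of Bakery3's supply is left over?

0

Minimum-cost shipments:
  Bakery1→K: 13 × £3 = £39
  Bakery1→L: 75 × £12 = £900
  Bakery2→L: 36 × £13 = £468
  Bakery2→M: 17 × £2 = £34
  Bakery2→N: 6 × £2 = £12
  Bakery3→L: 33 × £3 = £99
Total cost = £1552.
Bakery3 ships 33 of its 33, leaving 0.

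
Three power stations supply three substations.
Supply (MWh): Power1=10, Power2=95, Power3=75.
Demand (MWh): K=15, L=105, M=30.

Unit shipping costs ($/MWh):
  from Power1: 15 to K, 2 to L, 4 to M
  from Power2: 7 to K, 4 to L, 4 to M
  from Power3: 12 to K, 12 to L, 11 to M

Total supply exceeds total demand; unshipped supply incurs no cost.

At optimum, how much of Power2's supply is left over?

0

An optimal plan:
  Power1–L: 10 × $2 = $20
  Power2–L: 95 × $4 = $380
  Power3–K: 15 × $12 = $180
  Power3–M: 30 × $11 = $330
Total cost = $910.
Power2 ships 95 of its 95, leaving 0.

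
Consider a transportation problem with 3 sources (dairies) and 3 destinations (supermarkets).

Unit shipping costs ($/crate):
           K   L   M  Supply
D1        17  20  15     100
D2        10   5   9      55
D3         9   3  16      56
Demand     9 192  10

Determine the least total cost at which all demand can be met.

A cheapest plan:
  D1–K: 9 × $17 = $153
  D1–L: 81 × $20 = $1620
  D1–M: 10 × $15 = $150
  D2–L: 55 × $5 = $275
  D3–L: 56 × $3 = $168
Total = 153 + 1620 + 150 + 275 + 168 = $2366.
(Supply check: D1 ships 100; D2 ships 55; D3 ships 56.)

2366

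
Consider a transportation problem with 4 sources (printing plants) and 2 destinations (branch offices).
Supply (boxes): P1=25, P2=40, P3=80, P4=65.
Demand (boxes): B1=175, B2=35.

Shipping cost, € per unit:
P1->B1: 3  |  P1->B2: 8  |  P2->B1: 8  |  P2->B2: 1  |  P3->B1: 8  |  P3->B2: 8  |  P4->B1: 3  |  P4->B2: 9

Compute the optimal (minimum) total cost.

985

Optimal allocation:
  P1->B1: 25 × €3 = €75
  P2->B1: 5 × €8 = €40
  P2->B2: 35 × €1 = €35
  P3->B1: 80 × €8 = €640
  P4->B1: 65 × €3 = €195
Total = 75 + 40 + 35 + 640 + 195 = €985.
(Supply check: P1 ships 25; P2 ships 40; P3 ships 80; P4 ships 65.)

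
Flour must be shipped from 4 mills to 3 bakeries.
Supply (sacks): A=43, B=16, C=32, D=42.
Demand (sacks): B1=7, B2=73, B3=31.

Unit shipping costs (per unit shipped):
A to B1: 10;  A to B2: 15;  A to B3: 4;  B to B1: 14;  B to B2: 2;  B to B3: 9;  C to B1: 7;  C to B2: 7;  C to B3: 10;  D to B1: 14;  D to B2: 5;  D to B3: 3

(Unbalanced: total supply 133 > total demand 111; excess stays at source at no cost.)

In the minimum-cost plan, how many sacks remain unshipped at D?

An optimal plan:
  A–B3: 31 × 4 = 124
  B–B2: 16 × 2 = 32
  C–B1: 7 × 7 = 49
  C–B2: 15 × 7 = 105
  D–B2: 42 × 5 = 210
Total cost = 520.
D ships 42 of its 42, leaving 0.

0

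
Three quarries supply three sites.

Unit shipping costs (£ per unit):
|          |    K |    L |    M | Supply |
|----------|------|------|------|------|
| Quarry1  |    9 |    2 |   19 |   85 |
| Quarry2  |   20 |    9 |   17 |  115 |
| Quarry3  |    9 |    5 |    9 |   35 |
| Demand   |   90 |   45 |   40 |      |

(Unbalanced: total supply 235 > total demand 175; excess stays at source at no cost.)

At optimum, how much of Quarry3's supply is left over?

0

An optimal plan:
  Quarry1→K: 85 × £9 = £765
  Quarry2→L: 45 × £9 = £405
  Quarry2→M: 10 × £17 = £170
  Quarry3→K: 5 × £9 = £45
  Quarry3→M: 30 × £9 = £270
Total cost = £1655.
Quarry3 ships 35 of its 35, leaving 0.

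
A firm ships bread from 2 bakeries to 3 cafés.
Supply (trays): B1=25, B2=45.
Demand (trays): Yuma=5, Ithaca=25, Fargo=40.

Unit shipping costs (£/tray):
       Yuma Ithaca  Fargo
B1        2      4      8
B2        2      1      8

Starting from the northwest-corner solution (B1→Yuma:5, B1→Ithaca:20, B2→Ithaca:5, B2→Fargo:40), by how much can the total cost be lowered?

60

Current plan cost = 5·2 + 20·4 + 5·1 + 40·8 = £415.
Optimal plan:
  B1→Fargo: 25 trays
  B2→Yuma: 5 trays
  B2→Ithaca: 25 trays
  B2→Fargo: 15 trays
Optimal cost = £355.
Saving = 415 − 355 = £60.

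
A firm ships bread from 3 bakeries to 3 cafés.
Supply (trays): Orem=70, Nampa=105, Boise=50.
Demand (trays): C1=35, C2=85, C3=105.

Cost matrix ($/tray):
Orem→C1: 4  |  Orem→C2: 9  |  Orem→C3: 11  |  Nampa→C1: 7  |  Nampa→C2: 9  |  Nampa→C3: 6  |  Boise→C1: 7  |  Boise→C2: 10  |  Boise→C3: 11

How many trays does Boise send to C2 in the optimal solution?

50

The minimum-cost plan:
  Orem→C1: 35 × $4 = $140
  Orem→C2: 35 × $9 = $315
  Nampa→C3: 105 × $6 = $630
  Boise→C2: 50 × $10 = $500
Total cost = $1585.
So Boise→C2 carries 50 trays.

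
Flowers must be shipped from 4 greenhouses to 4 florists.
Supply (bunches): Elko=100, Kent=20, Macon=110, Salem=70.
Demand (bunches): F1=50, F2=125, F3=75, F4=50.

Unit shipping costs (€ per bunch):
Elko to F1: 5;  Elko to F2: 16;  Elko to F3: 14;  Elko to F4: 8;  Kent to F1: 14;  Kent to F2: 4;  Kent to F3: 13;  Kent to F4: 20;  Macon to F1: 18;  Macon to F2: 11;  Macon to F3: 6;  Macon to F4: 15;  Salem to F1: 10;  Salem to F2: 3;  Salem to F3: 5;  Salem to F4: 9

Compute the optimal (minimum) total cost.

One minimum-cost allocation:
  Elko→F1: 50 × €5 = €250
  Elko→F4: 50 × €8 = €400
  Kent→F2: 20 × €4 = €80
  Macon→F2: 35 × €11 = €385
  Macon→F3: 75 × €6 = €450
  Salem→F2: 70 × €3 = €210
Total = 250 + 400 + 80 + 385 + 450 + 210 = €1775.
(Supply check: Elko ships 100; Kent ships 20; Macon ships 110; Salem ships 70.)

1775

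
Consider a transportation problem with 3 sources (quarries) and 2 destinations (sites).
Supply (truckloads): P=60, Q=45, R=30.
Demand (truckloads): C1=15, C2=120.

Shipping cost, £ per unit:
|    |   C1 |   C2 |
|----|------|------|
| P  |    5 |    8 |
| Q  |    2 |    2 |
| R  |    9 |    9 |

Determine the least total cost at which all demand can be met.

795

A cheapest plan:
  P->C1: 15 × £5 = £75
  P->C2: 45 × £8 = £360
  Q->C2: 45 × £2 = £90
  R->C2: 30 × £9 = £270
Total = 75 + 360 + 90 + 270 = £795.
(Supply check: P ships 60; Q ships 45; R ships 30.)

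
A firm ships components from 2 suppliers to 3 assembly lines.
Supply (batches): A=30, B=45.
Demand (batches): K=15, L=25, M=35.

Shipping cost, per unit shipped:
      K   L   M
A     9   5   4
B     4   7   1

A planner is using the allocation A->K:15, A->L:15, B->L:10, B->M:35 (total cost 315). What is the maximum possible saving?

Current plan cost = 15·9 + 15·5 + 10·7 + 35·1 = 315.
Optimal plan:
  A–L: 25 × 5 = 125
  A–M: 5 × 4 = 20
  B–K: 15 × 4 = 60
  B–M: 30 × 1 = 30
Optimal cost = 235.
Saving = 315 − 235 = 80.

80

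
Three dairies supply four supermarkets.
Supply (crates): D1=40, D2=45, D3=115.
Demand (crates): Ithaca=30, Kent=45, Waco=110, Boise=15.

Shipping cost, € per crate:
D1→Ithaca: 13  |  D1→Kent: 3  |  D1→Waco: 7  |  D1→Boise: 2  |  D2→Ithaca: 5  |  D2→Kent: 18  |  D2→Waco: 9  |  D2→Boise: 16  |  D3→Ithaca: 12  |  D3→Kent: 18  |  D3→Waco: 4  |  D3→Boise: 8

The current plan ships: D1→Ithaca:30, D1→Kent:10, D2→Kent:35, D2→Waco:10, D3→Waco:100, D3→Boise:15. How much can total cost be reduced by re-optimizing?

690

Current plan cost = 30·13 + 10·3 + 35·18 + 10·9 + 100·4 + 15·8 = €1660.
Optimal plan:
  D1→Kent: 40 crates
  D2→Ithaca: 30 crates
  D2→Kent: 5 crates
  D2→Waco: 10 crates
  D3→Waco: 100 crates
  D3→Boise: 15 crates
Optimal cost = €970.
Saving = 1660 − 970 = €690.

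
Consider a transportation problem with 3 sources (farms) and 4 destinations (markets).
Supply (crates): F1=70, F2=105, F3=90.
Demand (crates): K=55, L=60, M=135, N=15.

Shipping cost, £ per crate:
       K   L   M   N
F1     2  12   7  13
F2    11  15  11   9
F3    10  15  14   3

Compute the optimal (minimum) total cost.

2525

A cheapest plan:
  F1–K: 55 × £2 = £110
  F1–M: 15 × £7 = £105
  F2–M: 105 × £11 = £1155
  F3–L: 60 × £15 = £900
  F3–M: 15 × £14 = £210
  F3–N: 15 × £3 = £45
Total = 110 + 105 + 1155 + 900 + 210 + 45 = £2525.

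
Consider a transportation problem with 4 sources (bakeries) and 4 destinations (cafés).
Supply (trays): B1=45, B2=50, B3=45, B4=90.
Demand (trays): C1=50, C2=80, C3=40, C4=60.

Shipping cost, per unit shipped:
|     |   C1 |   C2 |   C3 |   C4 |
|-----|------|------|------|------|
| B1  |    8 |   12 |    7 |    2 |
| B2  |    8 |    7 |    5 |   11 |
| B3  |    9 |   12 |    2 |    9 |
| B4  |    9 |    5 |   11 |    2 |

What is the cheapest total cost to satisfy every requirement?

An optimal shipping plan:
  B1 to C4: 45 × 2 = 90
  B2 to C1: 45 × 8 = 360
  B2 to C2: 5 × 7 = 35
  B3 to C1: 5 × 9 = 45
  B3 to C3: 40 × 2 = 80
  B4 to C2: 75 × 5 = 375
  B4 to C4: 15 × 2 = 30
Total = 90 + 360 + 35 + 45 + 80 + 375 + 30 = 1015.

1015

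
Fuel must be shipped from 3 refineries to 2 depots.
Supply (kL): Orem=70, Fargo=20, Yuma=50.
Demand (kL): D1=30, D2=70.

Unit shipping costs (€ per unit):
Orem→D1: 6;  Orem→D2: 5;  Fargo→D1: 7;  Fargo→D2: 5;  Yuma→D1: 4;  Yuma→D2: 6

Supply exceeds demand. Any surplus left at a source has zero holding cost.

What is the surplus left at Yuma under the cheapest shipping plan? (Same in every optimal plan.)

20

An optimal plan:
  Orem–D2: 70 × €5 = €350
  Yuma–D1: 30 × €4 = €120
Total cost = €470.
Yuma ships 30 of its 50, leaving 20.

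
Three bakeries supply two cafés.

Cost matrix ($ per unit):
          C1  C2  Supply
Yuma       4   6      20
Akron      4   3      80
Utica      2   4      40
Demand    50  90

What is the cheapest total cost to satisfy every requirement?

A cheapest plan:
  Yuma→C1: 20 trays
  Akron→C2: 80 trays
  Utica→C1: 30 trays
  Utica→C2: 10 trays
Total cost = $420.

420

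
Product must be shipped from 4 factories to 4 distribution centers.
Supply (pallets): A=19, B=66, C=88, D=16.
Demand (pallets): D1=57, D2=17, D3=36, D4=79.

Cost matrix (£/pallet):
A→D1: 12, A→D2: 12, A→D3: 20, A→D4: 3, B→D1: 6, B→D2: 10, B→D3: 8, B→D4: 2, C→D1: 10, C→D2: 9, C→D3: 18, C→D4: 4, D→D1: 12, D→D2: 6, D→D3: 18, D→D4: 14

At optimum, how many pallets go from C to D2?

The minimum-cost plan:
  A->D4: 19 × £3 = £57
  B->D1: 30 × £6 = £180
  B->D3: 36 × £8 = £288
  C->D1: 27 × £10 = £270
  C->D2: 1 × £9 = £9
  C->D4: 60 × £4 = £240
  D->D2: 16 × £6 = £96
Total cost = £1140.
So C→D2 carries 1 pallets.

1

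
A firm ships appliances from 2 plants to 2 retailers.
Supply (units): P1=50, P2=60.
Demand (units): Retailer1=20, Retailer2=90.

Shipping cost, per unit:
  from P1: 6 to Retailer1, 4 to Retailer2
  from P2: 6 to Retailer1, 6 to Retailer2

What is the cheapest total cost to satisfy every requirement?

560

A cheapest plan:
  P1 to Retailer2: 50 × 4 = 200
  P2 to Retailer1: 20 × 6 = 120
  P2 to Retailer2: 40 × 6 = 240
Total = 200 + 120 + 240 = 560.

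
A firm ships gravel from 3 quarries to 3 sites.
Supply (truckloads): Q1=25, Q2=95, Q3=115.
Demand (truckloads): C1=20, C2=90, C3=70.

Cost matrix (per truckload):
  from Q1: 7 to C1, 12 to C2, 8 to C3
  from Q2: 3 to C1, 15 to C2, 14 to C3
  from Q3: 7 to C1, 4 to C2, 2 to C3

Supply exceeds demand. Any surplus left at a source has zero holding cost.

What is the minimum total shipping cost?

930

A cheapest plan:
  Q1 to C3: 25 × 8 = 200
  Q2 to C1: 20 × 3 = 60
  Q2 to C2: 20 × 15 = 300
  Q3 to C2: 70 × 4 = 280
  Q3 to C3: 45 × 2 = 90
Total = 200 + 60 + 300 + 280 + 90 = 930.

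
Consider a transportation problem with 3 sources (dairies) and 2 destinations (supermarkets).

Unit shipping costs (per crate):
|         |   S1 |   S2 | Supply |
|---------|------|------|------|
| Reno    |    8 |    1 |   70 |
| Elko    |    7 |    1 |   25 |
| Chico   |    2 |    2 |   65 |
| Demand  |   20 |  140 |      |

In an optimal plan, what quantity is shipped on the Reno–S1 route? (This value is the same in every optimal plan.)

0

Optimal shipments:
  Reno–S2: 70 crates
  Elko–S2: 25 crates
  Chico–S1: 20 crates
  Chico–S2: 45 crates
Total cost = 225.
The route Reno→S1 is not used.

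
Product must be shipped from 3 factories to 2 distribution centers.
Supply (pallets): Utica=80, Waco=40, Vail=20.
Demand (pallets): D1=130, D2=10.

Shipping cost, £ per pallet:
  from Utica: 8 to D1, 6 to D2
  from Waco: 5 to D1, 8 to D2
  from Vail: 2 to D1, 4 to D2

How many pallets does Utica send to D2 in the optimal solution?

Optimal shipments:
  Utica→D1: 70 × £8 = £560
  Utica→D2: 10 × £6 = £60
  Waco→D1: 40 × £5 = £200
  Vail→D1: 20 × £2 = £40
Total cost = £860.
So Utica→D2 carries 10 pallets.

10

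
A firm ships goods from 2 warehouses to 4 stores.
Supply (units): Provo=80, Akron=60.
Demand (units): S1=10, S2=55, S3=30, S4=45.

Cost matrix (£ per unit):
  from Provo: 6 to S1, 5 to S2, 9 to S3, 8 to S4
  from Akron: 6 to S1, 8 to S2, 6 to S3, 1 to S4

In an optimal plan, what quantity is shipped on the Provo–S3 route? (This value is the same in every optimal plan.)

15

Solving gives:
  Provo–S1: 10 × £6 = £60
  Provo–S2: 55 × £5 = £275
  Provo–S3: 15 × £9 = £135
  Akron–S3: 15 × £6 = £90
  Akron–S4: 45 × £1 = £45
Total cost = £605.
So Provo→S3 carries 15 units.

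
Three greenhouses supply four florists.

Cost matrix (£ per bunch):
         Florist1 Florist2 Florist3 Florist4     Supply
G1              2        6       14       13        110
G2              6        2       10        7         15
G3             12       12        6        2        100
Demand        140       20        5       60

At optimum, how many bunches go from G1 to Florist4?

The minimum-cost plan:
  G1–Florist1: 110 × £2 = £220
  G2–Florist2: 15 × £2 = £30
  G3–Florist1: 30 × £12 = £360
  G3–Florist2: 5 × £12 = £60
  G3–Florist3: 5 × £6 = £30
  G3–Florist4: 60 × £2 = £120
Total cost = £820.
The route G1→Florist4 is not used.

0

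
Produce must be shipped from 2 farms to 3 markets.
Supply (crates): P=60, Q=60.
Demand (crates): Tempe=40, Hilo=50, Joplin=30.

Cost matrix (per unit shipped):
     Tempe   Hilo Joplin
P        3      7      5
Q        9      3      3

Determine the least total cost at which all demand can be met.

400

Optimal allocation:
  P->Tempe: 40 crates
  P->Joplin: 20 crates
  Q->Hilo: 50 crates
  Q->Joplin: 10 crates
Total cost = 400.
(Supply check: P ships 60; Q ships 60.)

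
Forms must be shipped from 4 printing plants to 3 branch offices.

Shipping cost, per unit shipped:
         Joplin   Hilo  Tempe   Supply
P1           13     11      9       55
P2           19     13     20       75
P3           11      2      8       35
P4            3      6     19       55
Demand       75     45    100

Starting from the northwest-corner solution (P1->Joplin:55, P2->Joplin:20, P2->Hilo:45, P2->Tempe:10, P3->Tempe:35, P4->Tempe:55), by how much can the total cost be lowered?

1100

Current plan cost = 55·13 + 20·19 + 45·13 + 10·20 + 35·8 + 55·19 = 3205.
Optimal plan:
  P1 to Tempe: 55 × 9 = 495
  P2 to Joplin: 20 × 19 = 380
  P2 to Hilo: 45 × 13 = 585
  P2 to Tempe: 10 × 20 = 200
  P3 to Tempe: 35 × 8 = 280
  P4 to Joplin: 55 × 3 = 165
Optimal cost = 2105.
Saving = 3205 − 2105 = 1100.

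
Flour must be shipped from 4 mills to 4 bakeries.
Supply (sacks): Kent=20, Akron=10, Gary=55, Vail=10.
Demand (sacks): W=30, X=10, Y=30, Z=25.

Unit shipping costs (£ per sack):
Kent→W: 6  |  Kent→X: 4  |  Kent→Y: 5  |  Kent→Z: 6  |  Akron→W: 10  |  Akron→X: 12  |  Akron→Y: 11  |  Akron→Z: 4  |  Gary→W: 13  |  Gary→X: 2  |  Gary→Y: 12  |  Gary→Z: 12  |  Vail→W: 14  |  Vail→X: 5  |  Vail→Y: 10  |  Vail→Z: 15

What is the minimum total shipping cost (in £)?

830

One minimum-cost allocation:
  Kent to W: 20 × £6 = £120
  Akron to Z: 10 × £4 = £40
  Gary to W: 10 × £13 = £130
  Gary to X: 10 × £2 = £20
  Gary to Y: 20 × £12 = £240
  Gary to Z: 15 × £12 = £180
  Vail to Y: 10 × £10 = £100
Total = 120 + 40 + 130 + 20 + 240 + 180 + 100 = £830.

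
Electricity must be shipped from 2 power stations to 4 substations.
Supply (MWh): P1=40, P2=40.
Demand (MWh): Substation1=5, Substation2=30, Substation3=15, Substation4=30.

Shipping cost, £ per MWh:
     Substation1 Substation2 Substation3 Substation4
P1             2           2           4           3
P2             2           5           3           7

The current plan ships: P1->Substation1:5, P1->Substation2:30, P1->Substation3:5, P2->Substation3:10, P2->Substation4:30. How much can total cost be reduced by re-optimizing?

65

Current plan cost = 5·2 + 30·2 + 5·4 + 10·3 + 30·7 = £330.
Optimal plan:
  P1→Substation2: 10 MWh
  P1→Substation4: 30 MWh
  P2→Substation1: 5 MWh
  P2→Substation2: 20 MWh
  P2→Substation3: 15 MWh
Optimal cost = £265.
Saving = 330 − 265 = £65.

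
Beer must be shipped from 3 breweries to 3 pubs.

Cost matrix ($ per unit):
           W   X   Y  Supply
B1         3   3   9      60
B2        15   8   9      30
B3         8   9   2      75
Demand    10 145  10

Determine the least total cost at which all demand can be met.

1015

A cheapest plan:
  B1->X: 60 kegs
  B2->X: 30 kegs
  B3->W: 10 kegs
  B3->X: 55 kegs
  B3->Y: 10 kegs
Total cost = $1015.
(Supply check: B1 ships 60; B2 ships 30; B3 ships 75.)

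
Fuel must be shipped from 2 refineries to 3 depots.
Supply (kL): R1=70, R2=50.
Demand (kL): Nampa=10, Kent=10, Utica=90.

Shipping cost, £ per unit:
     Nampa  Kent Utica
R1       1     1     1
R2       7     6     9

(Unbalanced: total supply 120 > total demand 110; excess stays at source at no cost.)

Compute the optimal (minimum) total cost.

One minimum-cost allocation:
  R1–Utica: 70 kL
  R2–Nampa: 10 kL
  R2–Kent: 10 kL
  R2–Utica: 20 kL
Total cost = £380.

380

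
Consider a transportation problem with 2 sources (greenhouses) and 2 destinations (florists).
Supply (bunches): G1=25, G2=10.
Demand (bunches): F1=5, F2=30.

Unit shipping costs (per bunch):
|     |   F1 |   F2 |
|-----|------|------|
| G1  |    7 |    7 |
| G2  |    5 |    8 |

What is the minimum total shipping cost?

240

One minimum-cost allocation:
  G1 to F2: 25 × 7 = 175
  G2 to F1: 5 × 5 = 25
  G2 to F2: 5 × 8 = 40
Total = 175 + 25 + 40 = 240.
(Supply check: G1 ships 25; G2 ships 10.)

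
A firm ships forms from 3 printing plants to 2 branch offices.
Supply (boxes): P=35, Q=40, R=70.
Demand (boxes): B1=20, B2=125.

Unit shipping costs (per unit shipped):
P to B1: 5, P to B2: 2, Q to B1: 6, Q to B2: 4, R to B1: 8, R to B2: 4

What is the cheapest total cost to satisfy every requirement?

Optimal allocation:
  P→B2: 35 × 2 = 70
  Q→B1: 20 × 6 = 120
  Q→B2: 20 × 4 = 80
  R→B2: 70 × 4 = 280
Total = 70 + 120 + 80 + 280 = 550.

550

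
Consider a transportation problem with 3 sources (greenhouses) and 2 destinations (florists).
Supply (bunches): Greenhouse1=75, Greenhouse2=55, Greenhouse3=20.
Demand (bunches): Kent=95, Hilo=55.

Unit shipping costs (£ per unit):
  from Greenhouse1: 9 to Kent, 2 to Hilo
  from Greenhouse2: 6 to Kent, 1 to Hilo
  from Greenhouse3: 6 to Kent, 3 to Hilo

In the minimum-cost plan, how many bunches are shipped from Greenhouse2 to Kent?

55

Optimal shipments:
  Greenhouse1→Kent: 20 bunches
  Greenhouse1→Hilo: 55 bunches
  Greenhouse2→Kent: 55 bunches
  Greenhouse3→Kent: 20 bunches
Total cost = £740.
So Greenhouse2→Kent carries 55 bunches.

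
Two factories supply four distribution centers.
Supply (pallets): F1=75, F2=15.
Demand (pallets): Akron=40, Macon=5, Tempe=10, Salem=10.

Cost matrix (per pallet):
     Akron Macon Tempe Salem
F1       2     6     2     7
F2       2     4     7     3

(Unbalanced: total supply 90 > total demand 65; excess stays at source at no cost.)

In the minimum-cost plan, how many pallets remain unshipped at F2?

0

Minimum-cost shipments:
  F1->Akron: 40 × 2 = 80
  F1->Tempe: 10 × 2 = 20
  F2->Macon: 5 × 4 = 20
  F2->Salem: 10 × 3 = 30
Total cost = 150.
F2 ships 15 of its 15, leaving 0.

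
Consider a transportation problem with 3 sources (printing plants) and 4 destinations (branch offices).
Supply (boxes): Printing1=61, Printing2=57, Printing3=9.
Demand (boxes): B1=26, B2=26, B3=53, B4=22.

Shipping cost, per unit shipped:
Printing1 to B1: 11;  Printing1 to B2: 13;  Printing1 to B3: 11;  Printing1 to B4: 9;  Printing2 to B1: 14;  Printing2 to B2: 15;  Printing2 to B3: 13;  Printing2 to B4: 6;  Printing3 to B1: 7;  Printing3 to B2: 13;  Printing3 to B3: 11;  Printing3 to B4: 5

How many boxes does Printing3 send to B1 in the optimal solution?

Optimal shipments:
  Printing1 to B1: 17 × 11 = 187
  Printing1 to B2: 26 × 13 = 338
  Printing1 to B3: 18 × 11 = 198
  Printing2 to B3: 35 × 13 = 455
  Printing2 to B4: 22 × 6 = 132
  Printing3 to B1: 9 × 7 = 63
Total cost = 1373.
So Printing3→B1 carries 9 boxes.

9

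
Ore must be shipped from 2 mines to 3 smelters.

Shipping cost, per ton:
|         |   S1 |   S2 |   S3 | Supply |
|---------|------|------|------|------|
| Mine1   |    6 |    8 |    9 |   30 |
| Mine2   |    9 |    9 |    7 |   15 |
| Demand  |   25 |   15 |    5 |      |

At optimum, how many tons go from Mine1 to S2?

Optimal shipments:
  Mine1→S1: 25 × 6 = 150
  Mine1→S2: 5 × 8 = 40
  Mine2→S2: 10 × 9 = 90
  Mine2→S3: 5 × 7 = 35
Total cost = 315.
So Mine1→S2 carries 5 tons.

5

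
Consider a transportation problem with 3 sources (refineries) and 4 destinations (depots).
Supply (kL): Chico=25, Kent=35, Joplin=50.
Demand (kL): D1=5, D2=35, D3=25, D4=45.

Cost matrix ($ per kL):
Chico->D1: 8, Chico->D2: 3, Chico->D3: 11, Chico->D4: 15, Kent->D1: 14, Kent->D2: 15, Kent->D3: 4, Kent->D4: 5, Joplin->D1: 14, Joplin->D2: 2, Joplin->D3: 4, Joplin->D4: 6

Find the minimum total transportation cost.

Optimal allocation:
  Chico→D1: 5 × $8 = $40
  Chico→D2: 20 × $3 = $60
  Kent→D4: 35 × $5 = $175
  Joplin→D2: 15 × $2 = $30
  Joplin→D3: 25 × $4 = $100
  Joplin→D4: 10 × $6 = $60
Total = 40 + 60 + 175 + 30 + 100 + 60 = $465.

465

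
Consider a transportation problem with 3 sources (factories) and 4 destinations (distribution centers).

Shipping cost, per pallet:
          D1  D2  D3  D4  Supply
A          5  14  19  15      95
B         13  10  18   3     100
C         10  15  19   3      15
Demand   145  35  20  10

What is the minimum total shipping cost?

An optimal shipping plan:
  A–D1: 95 × 5 = 475
  B–D1: 35 × 13 = 455
  B–D2: 35 × 10 = 350
  B–D3: 20 × 18 = 360
  B–D4: 10 × 3 = 30
  C–D1: 15 × 10 = 150
Total = 475 + 455 + 350 + 360 + 30 + 150 = 1820.

1820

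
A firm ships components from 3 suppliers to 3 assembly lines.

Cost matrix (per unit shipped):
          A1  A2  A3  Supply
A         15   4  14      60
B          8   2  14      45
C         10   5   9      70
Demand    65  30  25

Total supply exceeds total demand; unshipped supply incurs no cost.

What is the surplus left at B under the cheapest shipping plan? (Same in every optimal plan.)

0

An optimal plan:
  A–A2: 30 × 4 = 120
  B–A1: 45 × 8 = 360
  C–A1: 20 × 10 = 200
  C–A3: 25 × 9 = 225
Total cost = 905.
B ships 45 of its 45, leaving 0.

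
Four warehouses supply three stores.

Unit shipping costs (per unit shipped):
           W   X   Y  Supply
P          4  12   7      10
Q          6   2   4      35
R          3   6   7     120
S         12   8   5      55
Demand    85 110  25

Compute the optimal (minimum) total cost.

An optimal shipping plan:
  P–W: 10 units
  Q–X: 35 units
  R–W: 75 units
  R–X: 45 units
  S–X: 30 units
  S–Y: 25 units
Total cost = 970.

970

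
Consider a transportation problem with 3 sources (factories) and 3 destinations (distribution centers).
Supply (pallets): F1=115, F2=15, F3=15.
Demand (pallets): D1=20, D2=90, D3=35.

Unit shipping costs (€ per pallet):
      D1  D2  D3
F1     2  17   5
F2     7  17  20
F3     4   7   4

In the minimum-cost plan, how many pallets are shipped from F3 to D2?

Optimal shipments:
  F1–D1: 20 × €2 = €40
  F1–D2: 60 × €17 = €1020
  F1–D3: 35 × €5 = €175
  F2–D2: 15 × €17 = €255
  F3–D2: 15 × €7 = €105
Total cost = €1595.
So F3→D2 carries 15 pallets.

15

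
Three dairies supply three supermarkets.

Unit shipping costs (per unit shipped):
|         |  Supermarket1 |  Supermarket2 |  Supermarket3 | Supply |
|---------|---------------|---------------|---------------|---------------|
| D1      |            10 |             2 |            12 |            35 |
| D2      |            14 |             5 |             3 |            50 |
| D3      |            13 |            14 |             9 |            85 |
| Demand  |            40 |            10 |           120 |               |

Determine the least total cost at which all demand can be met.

Optimal allocation:
  D1 to Supermarket1: 25 × 10 = 250
  D1 to Supermarket2: 10 × 2 = 20
  D2 to Supermarket3: 50 × 3 = 150
  D3 to Supermarket1: 15 × 13 = 195
  D3 to Supermarket3: 70 × 9 = 630
Total = 250 + 20 + 150 + 195 + 630 = 1245.

1245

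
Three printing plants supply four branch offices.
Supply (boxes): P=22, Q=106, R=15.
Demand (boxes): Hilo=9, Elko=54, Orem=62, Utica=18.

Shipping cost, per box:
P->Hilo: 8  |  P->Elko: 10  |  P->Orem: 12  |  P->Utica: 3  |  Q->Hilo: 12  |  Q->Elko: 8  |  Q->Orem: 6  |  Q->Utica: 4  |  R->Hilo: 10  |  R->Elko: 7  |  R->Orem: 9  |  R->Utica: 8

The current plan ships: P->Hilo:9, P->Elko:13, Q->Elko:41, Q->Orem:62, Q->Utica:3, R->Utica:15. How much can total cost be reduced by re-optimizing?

114

Current plan cost = 9·8 + 13·10 + 41·8 + 62·6 + 3·4 + 15·8 = 1034.
Optimal plan:
  P→Hilo: 9 × 8 = 72
  P→Utica: 13 × 3 = 39
  Q→Elko: 39 × 8 = 312
  Q→Orem: 62 × 6 = 372
  Q→Utica: 5 × 4 = 20
  R→Elko: 15 × 7 = 105
Optimal cost = 920.
Saving = 1034 − 920 = 114.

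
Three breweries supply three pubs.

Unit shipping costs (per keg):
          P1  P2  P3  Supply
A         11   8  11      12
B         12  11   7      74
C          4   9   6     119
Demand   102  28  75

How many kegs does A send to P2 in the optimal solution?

12

Optimal shipments:
  A–P2: 12 × 8 = 96
  B–P3: 74 × 7 = 518
  C–P1: 102 × 4 = 408
  C–P2: 16 × 9 = 144
  C–P3: 1 × 6 = 6
Total cost = 1172.
So A→P2 carries 12 kegs.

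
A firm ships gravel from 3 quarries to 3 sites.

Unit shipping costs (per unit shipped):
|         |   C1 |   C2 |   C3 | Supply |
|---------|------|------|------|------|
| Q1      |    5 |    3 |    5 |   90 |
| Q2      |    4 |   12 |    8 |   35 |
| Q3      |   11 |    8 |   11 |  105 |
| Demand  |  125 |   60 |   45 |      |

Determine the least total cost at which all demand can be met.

Optimal allocation:
  Q1→C1: 45 truckloads
  Q1→C3: 45 truckloads
  Q2→C1: 35 truckloads
  Q3→C1: 45 truckloads
  Q3→C2: 60 truckloads
Total cost = 1565.
(Supply check: Q1 ships 90; Q2 ships 35; Q3 ships 105.)

1565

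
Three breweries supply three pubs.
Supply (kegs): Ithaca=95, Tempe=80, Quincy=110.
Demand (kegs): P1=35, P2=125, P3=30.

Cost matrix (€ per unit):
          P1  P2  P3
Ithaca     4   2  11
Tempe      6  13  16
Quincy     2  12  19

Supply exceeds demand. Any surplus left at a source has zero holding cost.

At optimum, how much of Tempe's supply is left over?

50

Minimum-cost shipments:
  Ithaca to P2: 95 × €2 = €190
  Tempe to P3: 30 × €16 = €480
  Quincy to P1: 35 × €2 = €70
  Quincy to P2: 30 × €12 = €360
Total cost = €1100.
Tempe ships 30 of its 80, leaving 50.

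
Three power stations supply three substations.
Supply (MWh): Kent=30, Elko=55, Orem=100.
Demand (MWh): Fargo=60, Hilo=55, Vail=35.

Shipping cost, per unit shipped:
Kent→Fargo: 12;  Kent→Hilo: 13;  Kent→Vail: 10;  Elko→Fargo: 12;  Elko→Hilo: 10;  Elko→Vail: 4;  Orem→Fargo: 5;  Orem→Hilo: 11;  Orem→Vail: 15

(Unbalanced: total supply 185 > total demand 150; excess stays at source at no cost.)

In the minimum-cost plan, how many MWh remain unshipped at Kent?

An optimal plan:
  Elko->Hilo: 20 MWh
  Elko->Vail: 35 MWh
  Orem->Fargo: 60 MWh
  Orem->Hilo: 35 MWh
Total cost = 1025.
Kent ships 0 of its 30, leaving 30.

30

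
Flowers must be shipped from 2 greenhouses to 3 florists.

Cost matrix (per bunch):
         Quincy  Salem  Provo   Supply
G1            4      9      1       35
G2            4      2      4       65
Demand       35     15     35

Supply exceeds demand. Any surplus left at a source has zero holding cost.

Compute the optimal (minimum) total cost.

Optimal allocation:
  G1–Provo: 35 × 1 = 35
  G2–Quincy: 35 × 4 = 140
  G2–Salem: 15 × 2 = 30
Total = 35 + 140 + 30 = 205.

205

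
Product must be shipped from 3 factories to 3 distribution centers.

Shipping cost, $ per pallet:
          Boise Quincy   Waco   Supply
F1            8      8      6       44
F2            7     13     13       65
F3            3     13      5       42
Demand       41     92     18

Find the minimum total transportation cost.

1257

One minimum-cost allocation:
  F1–Quincy: 44 × $8 = $352
  F2–Boise: 17 × $7 = $119
  F2–Quincy: 48 × $13 = $624
  F3–Boise: 24 × $3 = $72
  F3–Waco: 18 × $5 = $90
Total = 352 + 119 + 624 + 72 + 90 = $1257.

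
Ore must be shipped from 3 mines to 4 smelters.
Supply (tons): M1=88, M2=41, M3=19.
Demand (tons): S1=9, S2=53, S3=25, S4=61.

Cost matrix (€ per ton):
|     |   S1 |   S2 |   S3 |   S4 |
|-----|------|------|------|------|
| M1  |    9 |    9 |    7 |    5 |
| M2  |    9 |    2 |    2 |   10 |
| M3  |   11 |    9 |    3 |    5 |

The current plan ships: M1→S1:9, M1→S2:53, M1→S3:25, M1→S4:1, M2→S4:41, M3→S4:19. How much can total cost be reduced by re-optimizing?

568

Current plan cost = 9·9 + 53·9 + 25·7 + 1·5 + 41·10 + 19·5 = €1243.
Optimal plan:
  M1→S1: 9 × €9 = €81
  M1→S2: 12 × €9 = €108
  M1→S3: 6 × €7 = €42
  M1→S4: 61 × €5 = €305
  M2→S2: 41 × €2 = €82
  M3→S3: 19 × €3 = €57
Optimal cost = €675.
Saving = 1243 − 675 = €568.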